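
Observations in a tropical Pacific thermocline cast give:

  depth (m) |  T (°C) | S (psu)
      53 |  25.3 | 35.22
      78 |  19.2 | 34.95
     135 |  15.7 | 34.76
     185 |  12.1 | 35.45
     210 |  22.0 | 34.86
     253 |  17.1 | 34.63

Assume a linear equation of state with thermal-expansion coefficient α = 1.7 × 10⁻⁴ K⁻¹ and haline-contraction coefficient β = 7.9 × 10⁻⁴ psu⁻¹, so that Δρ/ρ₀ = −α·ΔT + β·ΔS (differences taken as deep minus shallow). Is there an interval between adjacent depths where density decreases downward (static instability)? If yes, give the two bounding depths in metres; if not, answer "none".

185–210 m

Evaluate Δρ/ρ₀ = −αΔT + βΔS across each adjacent pair:
  53–78 m: −αΔT+βΔS = −(1.7 × 10⁻⁴)(-6.1)+(7.9 × 10⁻⁴)(-0.27) = 8.2 × 10⁻⁴ → stable
  78–135 m: −αΔT+βΔS = −(1.7 × 10⁻⁴)(-3.5)+(7.9 × 10⁻⁴)(-0.19) = 4.4 × 10⁻⁴ → stable
  135–185 m: −αΔT+βΔS = −(1.7 × 10⁻⁴)(-3.6)+(7.9 × 10⁻⁴)(+0.69) = 1.2 × 10⁻³ → stable
  185–210 m: −αΔT+βΔS = −(1.7 × 10⁻⁴)(+9.9)+(7.9 × 10⁻⁴)(-0.59) = -2.1 × 10⁻³ → UNSTABLE
  210–253 m: −αΔT+βΔS = −(1.7 × 10⁻⁴)(-4.9)+(7.9 × 10⁻⁴)(-0.23) = 6.5 × 10⁻⁴ → stable
The 185–210 m interval has Δρ < 0: lighter water underlies denser water.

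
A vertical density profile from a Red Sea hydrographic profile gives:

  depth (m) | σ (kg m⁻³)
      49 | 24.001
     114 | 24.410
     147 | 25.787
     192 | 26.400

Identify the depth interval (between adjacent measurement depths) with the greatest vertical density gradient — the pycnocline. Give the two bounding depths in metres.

Compute the density gradient over each adjacent pair:
  49–114 m: Δρ/Δz = 0.409/65 = 6.3 × 10⁻³ kg m⁻⁴
  114–147 m: Δρ/Δz = 1.377/33 = 0.042 kg m⁻⁴
  147–192 m: Δρ/Δz = 0.613/45 = 0.014 kg m⁻⁴
The largest gradient is in the 114–147 m interval — the pycnocline.

114–147 m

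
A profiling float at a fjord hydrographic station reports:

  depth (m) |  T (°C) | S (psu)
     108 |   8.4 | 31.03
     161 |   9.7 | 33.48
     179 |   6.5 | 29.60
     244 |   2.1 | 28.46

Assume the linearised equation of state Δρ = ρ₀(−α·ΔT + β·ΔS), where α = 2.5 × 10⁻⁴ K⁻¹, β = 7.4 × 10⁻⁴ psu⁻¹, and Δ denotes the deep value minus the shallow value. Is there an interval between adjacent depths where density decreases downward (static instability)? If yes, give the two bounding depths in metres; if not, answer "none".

Evaluate Δρ/ρ₀ = −αΔT + βΔS across each adjacent pair:
  108–161 m: −αΔT+βΔS = −(2.5 × 10⁻⁴)(+1.3)+(7.4 × 10⁻⁴)(+2.45) = 1.5 × 10⁻³ → stable
  161–179 m: −αΔT+βΔS = −(2.5 × 10⁻⁴)(-3.2)+(7.4 × 10⁻⁴)(-3.88) = -2.1 × 10⁻³ → UNSTABLE
  179–244 m: −αΔT+βΔS = −(2.5 × 10⁻⁴)(-4.4)+(7.4 × 10⁻⁴)(-1.14) = 2.6 × 10⁻⁴ → stable
The 161–179 m interval has Δρ < 0: lighter water underlies denser water.

161–179 m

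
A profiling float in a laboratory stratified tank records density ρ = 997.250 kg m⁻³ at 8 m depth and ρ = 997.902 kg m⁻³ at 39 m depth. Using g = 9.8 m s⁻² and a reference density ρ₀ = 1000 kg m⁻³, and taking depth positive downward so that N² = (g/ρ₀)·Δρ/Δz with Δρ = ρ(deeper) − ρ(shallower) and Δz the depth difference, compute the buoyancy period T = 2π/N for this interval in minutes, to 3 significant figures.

7.29 min

Δρ = 997.902 − 997.250 = 0.652 kg m⁻³ over Δz = 39 − 8 = 31 m.
N² = (9.8/1000) × (0.652/31) = 2.0612 × 10⁻⁴ s⁻².
N = √(2.0612 × 10⁻⁴) = 0.014357 rad s⁻¹, so T = 2π/N = 437.64 s = 7.2940 min ≈ 7.29 min.
A positive N² confirms static stability across the interval.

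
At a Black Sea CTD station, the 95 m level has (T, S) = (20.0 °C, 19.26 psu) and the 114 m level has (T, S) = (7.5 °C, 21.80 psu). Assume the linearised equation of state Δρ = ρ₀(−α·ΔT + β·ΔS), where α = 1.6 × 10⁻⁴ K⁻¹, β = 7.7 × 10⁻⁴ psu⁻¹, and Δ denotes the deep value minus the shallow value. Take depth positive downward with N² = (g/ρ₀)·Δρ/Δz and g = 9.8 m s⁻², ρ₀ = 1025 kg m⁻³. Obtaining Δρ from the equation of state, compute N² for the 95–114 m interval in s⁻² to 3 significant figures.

2.04 × 10⁻³ s⁻²

ΔT = -12.5 K, ΔS = +2.54 psu (deep − shallow).
Δρ/ρ₀ = −αΔT + βΔS = 2.00 × 10⁻³ + 1.9558 × 10⁻³ = 3.9558 × 10⁻³, so Δρ ≈ 4.055 kg m⁻³.
N² = (g/ρ₀)·Δρ/Δz = g·(Δρ/ρ₀)/Δz = 9.8 × 3.9558 × 10⁻³ / 19 = 2.0404 × 10⁻³ s⁻² ≈ 2.04 × 10⁻³ s⁻².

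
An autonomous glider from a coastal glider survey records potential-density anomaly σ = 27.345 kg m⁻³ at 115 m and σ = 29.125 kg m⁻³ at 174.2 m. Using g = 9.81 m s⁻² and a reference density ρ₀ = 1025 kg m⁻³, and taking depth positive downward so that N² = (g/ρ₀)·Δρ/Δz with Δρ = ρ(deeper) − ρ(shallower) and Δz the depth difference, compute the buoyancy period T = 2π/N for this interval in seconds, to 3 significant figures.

Δρ = 1029.125 − 1027.345 = 1.780 kg m⁻³ over Δz = 174.2 − 115 = 59.2 m.
N² = (9.81/1025) × (1.780/59.2) = 2.8777 × 10⁻⁴ s⁻².
N = √(2.8777 × 10⁻⁴) = 0.016964 rad s⁻¹, so T = 2π/N = 370.38 s ≈ 370 s.
N² > 0, so the interval is statically stable.

370 s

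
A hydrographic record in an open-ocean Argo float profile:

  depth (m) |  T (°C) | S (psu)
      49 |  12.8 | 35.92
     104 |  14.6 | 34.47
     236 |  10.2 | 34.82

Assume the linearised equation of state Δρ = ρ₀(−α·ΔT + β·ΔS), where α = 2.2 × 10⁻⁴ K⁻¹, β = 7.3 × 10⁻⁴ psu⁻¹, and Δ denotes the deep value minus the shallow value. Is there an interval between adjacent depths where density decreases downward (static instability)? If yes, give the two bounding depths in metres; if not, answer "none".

Evaluate Δρ/ρ₀ = −αΔT + βΔS across each adjacent pair:
  49–104 m: −αΔT+βΔS = −(2.2 × 10⁻⁴)(+1.8)+(7.3 × 10⁻⁴)(-1.45) = -1.5 × 10⁻³ → UNSTABLE
  104–236 m: −αΔT+βΔS = −(2.2 × 10⁻⁴)(-4.4)+(7.3 × 10⁻⁴)(+0.35) = 1.2 × 10⁻³ → stable
The 49–104 m interval has Δρ < 0: lighter water underlies denser water.

49–104 m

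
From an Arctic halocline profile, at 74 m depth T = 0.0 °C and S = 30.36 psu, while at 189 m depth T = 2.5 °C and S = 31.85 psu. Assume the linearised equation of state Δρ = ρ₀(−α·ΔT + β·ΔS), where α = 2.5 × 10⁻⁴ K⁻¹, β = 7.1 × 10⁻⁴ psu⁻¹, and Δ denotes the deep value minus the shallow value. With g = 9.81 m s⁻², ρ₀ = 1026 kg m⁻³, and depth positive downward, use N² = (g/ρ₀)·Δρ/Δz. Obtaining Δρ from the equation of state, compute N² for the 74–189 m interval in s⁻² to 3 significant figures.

ΔT = +2.5 K, ΔS = +1.49 psu (deep − shallow).
Δρ/ρ₀ = −αΔT + βΔS = -6.25 × 10⁻⁴ + 1.0579 × 10⁻³ = 4.329 × 10⁻⁴, so Δρ ≈ 0.4442 kg m⁻³.
N² = (g/ρ₀)·Δρ/Δz = g·(Δρ/ρ₀)/Δz = 9.81 × 4.329 × 10⁻⁴ / 115 = 3.6928 × 10⁻⁵ s⁻² ≈ 3.69 × 10⁻⁵ s⁻².

3.69 × 10⁻⁵ s⁻²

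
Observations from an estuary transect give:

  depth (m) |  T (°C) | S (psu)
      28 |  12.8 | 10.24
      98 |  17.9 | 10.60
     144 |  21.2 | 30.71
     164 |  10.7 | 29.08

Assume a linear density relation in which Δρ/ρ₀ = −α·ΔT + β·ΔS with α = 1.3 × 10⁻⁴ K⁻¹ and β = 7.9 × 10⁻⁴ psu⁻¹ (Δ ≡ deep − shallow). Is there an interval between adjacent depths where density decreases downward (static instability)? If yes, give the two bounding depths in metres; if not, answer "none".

Evaluate Δρ/ρ₀ = −αΔT + βΔS across each adjacent pair:
  28–98 m: −αΔT+βΔS = −(1.3 × 10⁻⁴)(+5.1)+(7.9 × 10⁻⁴)(+0.36) = -3.8 × 10⁻⁴ → UNSTABLE
  98–144 m: −αΔT+βΔS = −(1.3 × 10⁻⁴)(+3.3)+(7.9 × 10⁻⁴)(+20.11) = 0.015 → stable
  144–164 m: −αΔT+βΔS = −(1.3 × 10⁻⁴)(-10.5)+(7.9 × 10⁻⁴)(-1.63) = 7.7 × 10⁻⁵ → stable
The 28–98 m interval has Δρ < 0: lighter water underlies denser water.

28–98 m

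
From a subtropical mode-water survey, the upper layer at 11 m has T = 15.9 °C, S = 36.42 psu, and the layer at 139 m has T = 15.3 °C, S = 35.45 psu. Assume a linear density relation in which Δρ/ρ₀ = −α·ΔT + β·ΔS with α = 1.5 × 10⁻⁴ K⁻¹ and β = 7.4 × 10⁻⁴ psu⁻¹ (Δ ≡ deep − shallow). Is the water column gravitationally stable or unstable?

ΔT = 15.3 − 15.9 = -0.6 K and ΔS = 35.45 − 36.42 = -0.97 psu (deep − shallow).
−αΔT = 9.00 × 10⁻⁵; βΔS = -7.178 × 10⁻⁴; sum Δρ/ρ₀ = -6.278 × 10⁻⁴.
Δρ/ρ₀ < 0, so Δρ < 0: deeper water is lighter → statically unstable; the column would overturn.

unstable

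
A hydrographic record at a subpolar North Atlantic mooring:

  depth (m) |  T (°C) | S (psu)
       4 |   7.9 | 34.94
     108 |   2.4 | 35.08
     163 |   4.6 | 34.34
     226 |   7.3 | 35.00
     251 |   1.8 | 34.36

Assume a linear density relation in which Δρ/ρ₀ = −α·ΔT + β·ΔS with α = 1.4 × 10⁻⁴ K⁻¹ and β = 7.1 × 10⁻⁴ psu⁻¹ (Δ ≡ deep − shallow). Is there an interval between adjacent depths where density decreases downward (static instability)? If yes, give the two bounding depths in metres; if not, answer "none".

Evaluate Δρ/ρ₀ = −αΔT + βΔS across each adjacent pair:
  4–108 m: −αΔT+βΔS = −(1.4 × 10⁻⁴)(-5.5)+(7.1 × 10⁻⁴)(+0.14) = 8.7 × 10⁻⁴ → stable
  108–163 m: −αΔT+βΔS = −(1.4 × 10⁻⁴)(+2.2)+(7.1 × 10⁻⁴)(-0.74) = -8.3 × 10⁻⁴ → UNSTABLE
  163–226 m: −αΔT+βΔS = −(1.4 × 10⁻⁴)(+2.7)+(7.1 × 10⁻⁴)(+0.66) = 9.1 × 10⁻⁵ → stable
  226–251 m: −αΔT+βΔS = −(1.4 × 10⁻⁴)(-5.5)+(7.1 × 10⁻⁴)(-0.64) = 3.2 × 10⁻⁴ → stable
The 108–163 m interval has Δρ < 0: lighter water underlies denser water.

108–163 m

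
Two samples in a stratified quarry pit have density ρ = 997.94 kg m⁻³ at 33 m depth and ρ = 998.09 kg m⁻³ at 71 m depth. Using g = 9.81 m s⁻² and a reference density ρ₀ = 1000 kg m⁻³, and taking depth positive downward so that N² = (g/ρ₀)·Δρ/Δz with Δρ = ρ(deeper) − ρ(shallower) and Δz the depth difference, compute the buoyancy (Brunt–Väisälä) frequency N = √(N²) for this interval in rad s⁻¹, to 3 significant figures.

Δρ = 998.09 − 997.94 = 0.15 kg m⁻³ over Δz = 71 − 33 = 38 m.
N² = (9.81/1000) × (0.15/38) = 3.8724 × 10⁻⁵ s⁻².
N = √(3.8724 × 10⁻⁵) = 6.2229 × 10⁻³ rad s⁻¹ ≈ 6.22 × 10⁻³ rad s⁻¹.

6.22 × 10⁻³ rad s⁻¹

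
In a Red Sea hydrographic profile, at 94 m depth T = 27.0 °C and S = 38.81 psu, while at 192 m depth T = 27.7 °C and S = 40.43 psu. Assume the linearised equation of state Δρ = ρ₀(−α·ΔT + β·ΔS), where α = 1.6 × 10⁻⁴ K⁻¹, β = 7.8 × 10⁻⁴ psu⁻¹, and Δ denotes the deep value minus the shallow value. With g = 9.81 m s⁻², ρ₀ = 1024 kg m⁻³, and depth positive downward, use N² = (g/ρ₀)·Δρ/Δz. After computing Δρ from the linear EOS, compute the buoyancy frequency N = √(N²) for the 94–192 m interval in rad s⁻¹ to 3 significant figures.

0.0107 rad s⁻¹

ΔT = +0.7 K, ΔS = +1.62 psu (deep − shallow).
Δρ/ρ₀ = −αΔT + βΔS = -1.12 × 10⁻⁴ + 1.2636 × 10⁻³ = 1.1516 × 10⁻³, so Δρ ≈ 1.179 kg m⁻³.
N² = (g/ρ₀)·Δρ/Δz = g·(Δρ/ρ₀)/Δz = 9.81 × 1.1516 × 10⁻³ / 98 = 1.1528 × 10⁻⁴ s⁻².
N = √(1.1528 × 10⁻⁴) = 0.010737 rad s⁻¹ ≈ 0.0107 rad s⁻¹.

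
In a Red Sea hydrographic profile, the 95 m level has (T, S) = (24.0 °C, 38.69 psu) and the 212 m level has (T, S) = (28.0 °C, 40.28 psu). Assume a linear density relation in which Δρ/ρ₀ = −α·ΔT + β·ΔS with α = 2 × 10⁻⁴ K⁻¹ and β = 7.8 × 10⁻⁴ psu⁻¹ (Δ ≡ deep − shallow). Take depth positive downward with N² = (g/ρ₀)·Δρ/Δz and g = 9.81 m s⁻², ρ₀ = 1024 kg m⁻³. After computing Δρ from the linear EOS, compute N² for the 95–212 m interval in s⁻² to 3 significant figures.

3.69 × 10⁻⁵ s⁻²

ΔT = +4.0 K, ΔS = +1.59 psu (deep − shallow).
Δρ/ρ₀ = −αΔT + βΔS = -8.00 × 10⁻⁴ + 1.2402 × 10⁻³ = 4.402 × 10⁻⁴, so Δρ ≈ 0.4508 kg m⁻³.
N² = (g/ρ₀)·Δρ/Δz = g·(Δρ/ρ₀)/Δz = 9.81 × 4.402 × 10⁻⁴ / 117 = 3.6909 × 10⁻⁵ s⁻² ≈ 3.69 × 10⁻⁵ s⁻².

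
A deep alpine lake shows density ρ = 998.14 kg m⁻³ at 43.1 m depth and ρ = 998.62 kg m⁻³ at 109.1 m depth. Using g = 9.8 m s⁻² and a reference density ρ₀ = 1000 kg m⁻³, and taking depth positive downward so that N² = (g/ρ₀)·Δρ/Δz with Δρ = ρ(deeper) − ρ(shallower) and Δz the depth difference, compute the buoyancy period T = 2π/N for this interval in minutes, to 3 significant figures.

Δρ = 998.62 − 998.14 = 0.48 kg m⁻³ over Δz = 109.1 − 43.1 = 66 m.
N² = (9.8/1000) × (0.48/66) = 7.1273 × 10⁻⁵ s⁻².
N = √(7.1273 × 10⁻⁵) = 8.4423 × 10⁻³ rad s⁻¹, so T = 2π/N = 744.25 s = 12.404 min ≈ 12.4 min.

12.4 min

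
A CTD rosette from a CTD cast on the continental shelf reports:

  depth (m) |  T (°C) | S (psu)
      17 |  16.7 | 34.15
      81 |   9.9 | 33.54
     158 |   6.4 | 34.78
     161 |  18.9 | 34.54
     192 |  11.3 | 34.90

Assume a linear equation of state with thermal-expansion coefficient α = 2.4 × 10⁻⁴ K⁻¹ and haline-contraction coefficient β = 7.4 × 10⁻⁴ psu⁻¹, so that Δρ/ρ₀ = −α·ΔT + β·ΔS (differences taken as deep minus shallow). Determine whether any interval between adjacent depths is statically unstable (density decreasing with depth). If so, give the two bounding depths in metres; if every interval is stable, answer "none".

Evaluate Δρ/ρ₀ = −αΔT + βΔS across each adjacent pair:
  17–81 m: −αΔT+βΔS = −(2.4 × 10⁻⁴)(-6.8)+(7.4 × 10⁻⁴)(-0.61) = 1.2 × 10⁻³ → stable
  81–158 m: −αΔT+βΔS = −(2.4 × 10⁻⁴)(-3.5)+(7.4 × 10⁻⁴)(+1.24) = 1.8 × 10⁻³ → stable
  158–161 m: −αΔT+βΔS = −(2.4 × 10⁻⁴)(+12.5)+(7.4 × 10⁻⁴)(-0.24) = -3.2 × 10⁻³ → UNSTABLE
  161–192 m: −αΔT+βΔS = −(2.4 × 10⁻⁴)(-7.6)+(7.4 × 10⁻⁴)(+0.36) = 2.1 × 10⁻³ → stable
The 158–161 m interval has Δρ < 0: lighter water underlies denser water.

158–161 m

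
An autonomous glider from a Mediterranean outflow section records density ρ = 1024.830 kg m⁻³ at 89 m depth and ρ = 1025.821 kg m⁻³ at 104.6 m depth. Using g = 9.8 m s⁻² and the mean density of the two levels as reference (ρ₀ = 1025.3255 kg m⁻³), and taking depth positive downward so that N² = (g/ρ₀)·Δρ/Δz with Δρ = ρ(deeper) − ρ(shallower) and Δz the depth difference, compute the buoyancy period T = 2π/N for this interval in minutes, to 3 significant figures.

4.25 min

Δρ = 1025.821 − 1024.830 = 0.991 kg m⁻³ over Δz = 104.6 − 89 = 15.6 m.
N² = (9.8/1025.3255) × (0.991/15.6) = 6.0717 × 10⁻⁴ s⁻².
N = √(6.0717 × 10⁻⁴) = 0.024641 rad s⁻¹, so T = 2π/N = 254.99 s = 4.2498 min ≈ 4.25 min.
N² > 0, so the interval is statically stable.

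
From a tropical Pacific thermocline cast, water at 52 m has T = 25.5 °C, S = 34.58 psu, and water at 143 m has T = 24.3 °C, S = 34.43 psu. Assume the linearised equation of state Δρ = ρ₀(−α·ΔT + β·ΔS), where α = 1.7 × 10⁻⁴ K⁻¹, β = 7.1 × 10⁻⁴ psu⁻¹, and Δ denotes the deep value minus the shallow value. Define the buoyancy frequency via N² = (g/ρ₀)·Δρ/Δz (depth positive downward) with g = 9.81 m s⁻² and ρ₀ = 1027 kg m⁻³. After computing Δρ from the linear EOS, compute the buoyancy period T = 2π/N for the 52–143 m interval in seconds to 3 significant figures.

1.94 × 10³ s

ΔT = -1.2 K, ΔS = -0.15 psu (deep − shallow).
Δρ/ρ₀ = −αΔT + βΔS = 2.04 × 10⁻⁴ − 1.065 × 10⁻⁴ = 9.75 × 10⁻⁵, so Δρ ≈ 0.1001 kg m⁻³.
N² = (g/ρ₀)·Δρ/Δz = g·(Δρ/ρ₀)/Δz = 9.81 × 9.75 × 10⁻⁵ / 91 = 1.0511 × 10⁻⁵ s⁻².
N = √(1.0511 × 10⁻⁵) = 3.2421 × 10⁻³ rad s⁻¹ → T = 2π/N = 1.9380 × 10³ s ≈ 1.94 × 10³ s.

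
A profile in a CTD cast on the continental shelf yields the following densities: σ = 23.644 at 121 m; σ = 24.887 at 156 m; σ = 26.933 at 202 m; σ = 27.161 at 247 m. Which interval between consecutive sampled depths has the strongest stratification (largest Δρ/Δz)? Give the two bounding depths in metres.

156–202 m

Compute the density gradient over each adjacent pair:
  121–156 m: Δρ/Δz = 1.243/35 = 0.036 kg m⁻⁴
  156–202 m: Δρ/Δz = 2.046/46 = 0.044 kg m⁻⁴
  202–247 m: Δρ/Δz = 0.228/45 = 5.1 × 10⁻³ kg m⁻⁴
The largest gradient is in the 156–202 m interval — the pycnocline.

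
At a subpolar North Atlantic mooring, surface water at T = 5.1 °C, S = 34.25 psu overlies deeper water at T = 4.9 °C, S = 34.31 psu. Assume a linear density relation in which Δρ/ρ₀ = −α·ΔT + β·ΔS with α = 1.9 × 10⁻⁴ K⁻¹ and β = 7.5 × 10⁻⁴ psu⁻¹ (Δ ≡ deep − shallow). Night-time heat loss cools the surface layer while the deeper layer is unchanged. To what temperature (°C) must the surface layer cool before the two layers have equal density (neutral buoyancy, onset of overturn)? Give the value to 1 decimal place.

4.7 °C

Neutral buoyancy requires Δρ = 0, i.e. −α(T_deep − T_surf′) + β(S_deep − S_surf) = 0.
T_surf′ = T_deep − (β/α)·ΔS = 4.9 − (7.5 × 10⁻⁴/1.9 × 10⁻⁴)·(+0.06) = 4.663 °C.
Cooling required: 5.1 − (4.663) = 0.437 °C.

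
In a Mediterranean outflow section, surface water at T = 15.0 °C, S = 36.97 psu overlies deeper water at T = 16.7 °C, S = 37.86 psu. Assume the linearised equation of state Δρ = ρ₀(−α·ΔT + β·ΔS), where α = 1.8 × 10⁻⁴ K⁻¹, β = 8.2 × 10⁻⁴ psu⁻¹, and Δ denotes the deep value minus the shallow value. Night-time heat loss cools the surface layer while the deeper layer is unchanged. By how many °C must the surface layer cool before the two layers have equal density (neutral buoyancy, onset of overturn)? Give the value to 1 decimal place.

2.4 °C

Neutral buoyancy requires Δρ = 0, i.e. −α(T_deep − T_surf′) + β(S_deep − S_surf) = 0.
T_surf′ = T_deep − (β/α)·ΔS = 16.7 − (8.2 × 10⁻⁴/1.8 × 10⁻⁴)·(+0.89) = 12.646 °C.
Cooling required: 15.0 − (12.646) = 2.354 °C.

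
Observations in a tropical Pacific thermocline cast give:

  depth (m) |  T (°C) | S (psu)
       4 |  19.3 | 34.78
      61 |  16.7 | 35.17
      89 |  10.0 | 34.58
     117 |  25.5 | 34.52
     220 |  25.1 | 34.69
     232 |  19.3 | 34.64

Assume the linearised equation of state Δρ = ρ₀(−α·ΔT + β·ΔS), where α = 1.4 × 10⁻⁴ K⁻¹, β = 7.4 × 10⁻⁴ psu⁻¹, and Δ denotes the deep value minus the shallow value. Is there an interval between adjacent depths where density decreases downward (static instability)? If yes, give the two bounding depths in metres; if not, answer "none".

89–117 m

Evaluate Δρ/ρ₀ = −αΔT + βΔS across each adjacent pair:
  4–61 m: −αΔT+βΔS = −(1.4 × 10⁻⁴)(-2.6)+(7.4 × 10⁻⁴)(+0.39) = 6.5 × 10⁻⁴ → stable
  61–89 m: −αΔT+βΔS = −(1.4 × 10⁻⁴)(-6.7)+(7.4 × 10⁻⁴)(-0.59) = 5.0 × 10⁻⁴ → stable
  89–117 m: −αΔT+βΔS = −(1.4 × 10⁻⁴)(+15.5)+(7.4 × 10⁻⁴)(-0.06) = -2.2 × 10⁻³ → UNSTABLE
  117–220 m: −αΔT+βΔS = −(1.4 × 10⁻⁴)(-0.4)+(7.4 × 10⁻⁴)(+0.17) = 1.8 × 10⁻⁴ → stable
  220–232 m: −αΔT+βΔS = −(1.4 × 10⁻⁴)(-5.8)+(7.4 × 10⁻⁴)(-0.05) = 7.7 × 10⁻⁴ → stable
The 89–117 m interval has Δρ < 0: lighter water underlies denser water.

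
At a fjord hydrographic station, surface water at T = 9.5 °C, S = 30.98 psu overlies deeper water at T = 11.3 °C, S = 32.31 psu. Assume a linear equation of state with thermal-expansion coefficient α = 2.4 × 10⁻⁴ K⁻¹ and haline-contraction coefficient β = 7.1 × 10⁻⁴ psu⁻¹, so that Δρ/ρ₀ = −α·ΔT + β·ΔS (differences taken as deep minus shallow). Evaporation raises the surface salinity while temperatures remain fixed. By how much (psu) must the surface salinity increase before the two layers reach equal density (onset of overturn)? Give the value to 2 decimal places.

0.72 psu

Neutral buoyancy requires −α(T_deep − T_surf) + β(S_deep − S_surf′) = 0.
S_surf′ = S_deep − (α/β)·ΔT = 32.31 − (2.4 × 10⁻⁴/7.1 × 10⁻⁴)·(+1.8) = 31.7015 psu.
Increase required: 31.7015 − 30.98 = 0.7215 psu.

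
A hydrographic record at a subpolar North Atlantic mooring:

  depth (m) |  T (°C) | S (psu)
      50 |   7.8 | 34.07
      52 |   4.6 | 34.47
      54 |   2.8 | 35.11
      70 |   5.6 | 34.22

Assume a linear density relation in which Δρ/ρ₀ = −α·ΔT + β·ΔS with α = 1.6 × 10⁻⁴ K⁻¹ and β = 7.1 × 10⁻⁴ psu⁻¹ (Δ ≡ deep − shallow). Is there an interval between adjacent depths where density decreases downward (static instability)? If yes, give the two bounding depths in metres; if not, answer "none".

Evaluate Δρ/ρ₀ = −αΔT + βΔS across each adjacent pair:
  50–52 m: −αΔT+βΔS = −(1.6 × 10⁻⁴)(-3.2)+(7.1 × 10⁻⁴)(+0.40) = 8.0 × 10⁻⁴ → stable
  52–54 m: −αΔT+βΔS = −(1.6 × 10⁻⁴)(-1.8)+(7.1 × 10⁻⁴)(+0.64) = 7.4 × 10⁻⁴ → stable
  54–70 m: −αΔT+βΔS = −(1.6 × 10⁻⁴)(+2.8)+(7.1 × 10⁻⁴)(-0.89) = -1.1 × 10⁻³ → UNSTABLE
The 54–70 m interval has Δρ < 0: lighter water underlies denser water.

54–70 m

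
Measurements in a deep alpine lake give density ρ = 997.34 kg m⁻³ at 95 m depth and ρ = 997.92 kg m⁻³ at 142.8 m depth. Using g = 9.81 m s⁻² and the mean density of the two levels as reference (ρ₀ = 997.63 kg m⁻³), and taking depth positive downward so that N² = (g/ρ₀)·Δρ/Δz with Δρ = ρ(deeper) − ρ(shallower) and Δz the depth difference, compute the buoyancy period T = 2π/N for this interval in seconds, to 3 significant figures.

575 s

Δρ = 997.92 − 997.34 = 0.58 kg m⁻³ over Δz = 142.8 − 95 = 47.8 m.
N² = (9.81/997.63) × (0.58/47.8) = 1.1932 × 10⁻⁴ s⁻².
N = √(1.1932 × 10⁻⁴) = 0.010923 rad s⁻¹, so T = 2π/N = 575.23 s ≈ 575 s.
A positive N² confirms static stability across the interval.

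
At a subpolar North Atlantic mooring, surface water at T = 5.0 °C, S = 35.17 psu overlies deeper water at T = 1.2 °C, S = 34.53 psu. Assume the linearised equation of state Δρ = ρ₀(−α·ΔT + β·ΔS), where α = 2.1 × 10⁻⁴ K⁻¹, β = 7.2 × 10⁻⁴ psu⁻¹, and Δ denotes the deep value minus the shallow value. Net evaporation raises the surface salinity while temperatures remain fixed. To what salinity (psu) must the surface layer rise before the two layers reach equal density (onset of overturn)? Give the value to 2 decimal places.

Neutral buoyancy requires −α(T_deep − T_surf) + β(S_deep − S_surf′) = 0.
S_surf′ = S_deep − (α/β)·ΔT = 34.53 − (2.1 × 10⁻⁴/7.2 × 10⁻⁴)·(-3.8) = 35.6383 psu.
Increase required: 35.6383 − 35.17 = 0.4683 psu.

35.64 psu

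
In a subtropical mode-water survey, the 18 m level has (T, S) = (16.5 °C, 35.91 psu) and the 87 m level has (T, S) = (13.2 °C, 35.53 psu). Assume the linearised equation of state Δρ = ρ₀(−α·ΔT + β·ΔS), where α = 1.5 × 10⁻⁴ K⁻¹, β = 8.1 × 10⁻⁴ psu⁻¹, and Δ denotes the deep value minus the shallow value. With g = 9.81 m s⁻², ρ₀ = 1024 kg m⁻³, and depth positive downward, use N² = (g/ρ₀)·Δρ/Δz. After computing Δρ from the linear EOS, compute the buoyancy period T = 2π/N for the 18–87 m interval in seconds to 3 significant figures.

1.22 × 10³ s

ΔT = -3.3 K, ΔS = -0.38 psu (deep − shallow).
Δρ/ρ₀ = −αΔT + βΔS = 4.95 × 10⁻⁴ − 3.078 × 10⁻⁴ = 1.872 × 10⁻⁴, so Δρ ≈ 0.1917 kg m⁻³.
N² = (g/ρ₀)·Δρ/Δz = g·(Δρ/ρ₀)/Δz = 9.81 × 1.872 × 10⁻⁴ / 69 = 2.6615 × 10⁻⁵ s⁻².
N = √(2.6615 × 10⁻⁵) = 5.1590 × 10⁻³ rad s⁻¹ → T = 2π/N = 1.2179 × 10³ s ≈ 1.22 × 10³ s.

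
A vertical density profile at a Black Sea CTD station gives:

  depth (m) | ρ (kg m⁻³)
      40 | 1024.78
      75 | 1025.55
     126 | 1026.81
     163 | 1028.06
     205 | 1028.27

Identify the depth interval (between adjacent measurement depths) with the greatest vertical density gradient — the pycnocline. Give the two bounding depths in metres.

126–163 m

Compute the density gradient over each adjacent pair:
  40–75 m: Δρ/Δz = 0.77/35 = 0.022 kg m⁻⁴
  75–126 m: Δρ/Δz = 1.26/51 = 0.025 kg m⁻⁴
  126–163 m: Δρ/Δz = 1.25/37 = 0.034 kg m⁻⁴
  163–205 m: Δρ/Δz = 0.21/42 = 5.0 × 10⁻³ kg m⁻⁴
The largest gradient is in the 126–163 m interval — the pycnocline.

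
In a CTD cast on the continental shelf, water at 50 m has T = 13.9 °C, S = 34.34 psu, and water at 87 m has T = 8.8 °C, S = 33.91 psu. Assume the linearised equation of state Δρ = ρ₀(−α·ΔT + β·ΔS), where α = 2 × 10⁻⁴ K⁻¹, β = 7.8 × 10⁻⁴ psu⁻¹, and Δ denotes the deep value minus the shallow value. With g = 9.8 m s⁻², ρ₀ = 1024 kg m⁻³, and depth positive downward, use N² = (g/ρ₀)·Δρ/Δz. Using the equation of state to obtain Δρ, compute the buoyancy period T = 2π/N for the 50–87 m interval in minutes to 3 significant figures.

ΔT = -5.1 K, ΔS = -0.43 psu (deep − shallow).
Δρ/ρ₀ = −αΔT + βΔS = 1.02 × 10⁻³ − 3.354 × 10⁻⁴ = 6.846 × 10⁻⁴, so Δρ ≈ 0.7010 kg m⁻³.
N² = (g/ρ₀)·Δρ/Δz = g·(Δρ/ρ₀)/Δz = 9.8 × 6.846 × 10⁻⁴ / 37 = 1.8133 × 10⁻⁴ s⁻².
N = √(1.8133 × 10⁻⁴) = 0.013466 rad s⁻¹ → T = 2π/N = 466.60 s = 7.7767 min ≈ 7.78 min.

7.78 min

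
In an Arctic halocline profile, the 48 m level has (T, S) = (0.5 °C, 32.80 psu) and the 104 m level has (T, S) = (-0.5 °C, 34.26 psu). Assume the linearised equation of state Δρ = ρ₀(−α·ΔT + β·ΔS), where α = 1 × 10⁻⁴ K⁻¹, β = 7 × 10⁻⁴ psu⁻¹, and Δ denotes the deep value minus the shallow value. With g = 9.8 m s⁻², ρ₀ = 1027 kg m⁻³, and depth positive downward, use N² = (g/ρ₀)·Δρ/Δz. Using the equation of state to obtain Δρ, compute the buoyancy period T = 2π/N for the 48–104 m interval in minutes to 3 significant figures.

ΔT = -1.0 K, ΔS = +1.46 psu (deep − shallow).
Δρ/ρ₀ = −αΔT + βΔS = 1.00 × 10⁻⁴ + 1.022 × 10⁻³ = 1.122 × 10⁻³, so Δρ ≈ 1.152 kg m⁻³.
N² = (g/ρ₀)·Δρ/Δz = g·(Δρ/ρ₀)/Δz = 9.8 × 1.122 × 10⁻³ / 56 = 1.9635 × 10⁻⁴ s⁻².
N = √(1.9635 × 10⁻⁴) = 0.014012 rad s⁻¹ → T = 2π/N = 448.41 s = 7.4735 min ≈ 7.47 min.

7.47 min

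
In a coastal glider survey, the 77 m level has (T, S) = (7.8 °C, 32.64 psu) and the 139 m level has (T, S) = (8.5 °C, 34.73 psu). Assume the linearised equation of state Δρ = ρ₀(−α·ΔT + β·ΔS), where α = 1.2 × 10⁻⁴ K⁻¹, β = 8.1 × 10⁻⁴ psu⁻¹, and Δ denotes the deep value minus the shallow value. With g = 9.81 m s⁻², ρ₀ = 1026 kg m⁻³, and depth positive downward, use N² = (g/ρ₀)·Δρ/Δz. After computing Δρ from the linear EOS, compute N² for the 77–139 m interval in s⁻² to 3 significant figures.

2.55 × 10⁻⁴ s⁻²

ΔT = +0.7 K, ΔS = +2.09 psu (deep − shallow).
Δρ/ρ₀ = −αΔT + βΔS = -8.40 × 10⁻⁵ + 1.6929 × 10⁻³ = 1.6089 × 10⁻³, so Δρ ≈ 1.651 kg m⁻³.
N² = (g/ρ₀)·Δρ/Δz = g·(Δρ/ρ₀)/Δz = 9.81 × 1.6089 × 10⁻³ / 62 = 2.5457 × 10⁻⁴ s⁻² ≈ 2.55 × 10⁻⁴ s⁻².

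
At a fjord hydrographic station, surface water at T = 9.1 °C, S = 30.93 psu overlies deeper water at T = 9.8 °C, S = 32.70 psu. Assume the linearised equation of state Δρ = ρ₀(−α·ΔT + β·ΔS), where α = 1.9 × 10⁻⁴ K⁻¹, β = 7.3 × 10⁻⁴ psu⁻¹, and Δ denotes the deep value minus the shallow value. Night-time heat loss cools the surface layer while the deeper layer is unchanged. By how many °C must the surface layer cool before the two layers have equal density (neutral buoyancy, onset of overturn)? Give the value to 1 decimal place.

Neutral buoyancy requires Δρ = 0, i.e. −α(T_deep − T_surf′) + β(S_deep − S_surf) = 0.
T_surf′ = T_deep − (β/α)·ΔS = 9.8 − (7.3 × 10⁻⁴/1.9 × 10⁻⁴)·(+1.77) = 2.999 °C.
Cooling required: 9.1 − (2.999) = 6.101 °C.

6.1 °C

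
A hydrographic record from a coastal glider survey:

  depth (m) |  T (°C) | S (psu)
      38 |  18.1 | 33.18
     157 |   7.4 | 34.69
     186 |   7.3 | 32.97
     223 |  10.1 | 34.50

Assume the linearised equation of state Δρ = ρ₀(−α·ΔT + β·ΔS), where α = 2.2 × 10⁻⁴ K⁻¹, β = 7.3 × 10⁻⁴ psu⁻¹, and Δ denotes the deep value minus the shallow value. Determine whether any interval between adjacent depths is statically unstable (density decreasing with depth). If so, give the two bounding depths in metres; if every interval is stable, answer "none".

157–186 m

Evaluate Δρ/ρ₀ = −αΔT + βΔS across each adjacent pair:
  38–157 m: −αΔT+βΔS = −(2.2 × 10⁻⁴)(-10.7)+(7.3 × 10⁻⁴)(+1.51) = 3.5 × 10⁻³ → stable
  157–186 m: −αΔT+βΔS = −(2.2 × 10⁻⁴)(-0.1)+(7.3 × 10⁻⁴)(-1.72) = -1.2 × 10⁻³ → UNSTABLE
  186–223 m: −αΔT+βΔS = −(2.2 × 10⁻⁴)(+2.8)+(7.3 × 10⁻⁴)(+1.53) = 5.0 × 10⁻⁴ → stable
The 157–186 m interval has Δρ < 0: lighter water underlies denser water.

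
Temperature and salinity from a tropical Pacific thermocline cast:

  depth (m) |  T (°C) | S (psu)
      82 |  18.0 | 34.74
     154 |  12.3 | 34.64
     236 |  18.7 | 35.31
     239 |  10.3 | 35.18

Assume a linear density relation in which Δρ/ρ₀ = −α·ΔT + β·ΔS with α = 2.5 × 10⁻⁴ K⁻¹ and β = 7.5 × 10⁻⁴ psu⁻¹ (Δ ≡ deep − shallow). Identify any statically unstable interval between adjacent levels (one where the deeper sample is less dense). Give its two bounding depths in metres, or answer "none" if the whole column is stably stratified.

Evaluate Δρ/ρ₀ = −αΔT + βΔS across each adjacent pair:
  82–154 m: −αΔT+βΔS = −(2.5 × 10⁻⁴)(-5.7)+(7.5 × 10⁻⁴)(-0.10) = 1.4 × 10⁻³ → stable
  154–236 m: −αΔT+βΔS = −(2.5 × 10⁻⁴)(+6.4)+(7.5 × 10⁻⁴)(+0.67) = -1.1 × 10⁻³ → UNSTABLE
  236–239 m: −αΔT+βΔS = −(2.5 × 10⁻⁴)(-8.4)+(7.5 × 10⁻⁴)(-0.13) = 2.0 × 10⁻³ → stable
The 154–236 m interval has Δρ < 0: lighter water underlies denser water.

154–236 m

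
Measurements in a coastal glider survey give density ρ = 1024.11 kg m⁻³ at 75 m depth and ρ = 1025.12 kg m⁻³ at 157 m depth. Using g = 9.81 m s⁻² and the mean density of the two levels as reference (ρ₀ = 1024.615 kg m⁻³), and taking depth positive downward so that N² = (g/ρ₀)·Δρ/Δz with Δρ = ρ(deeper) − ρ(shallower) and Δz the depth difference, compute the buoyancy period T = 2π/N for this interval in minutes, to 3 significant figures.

Δρ = 1025.12 − 1024.11 = 1.01 kg m⁻³ over Δz = 157 − 75 = 82 m.
N² = (9.81/1024.615) × (1.01/82) = 1.1793 × 10⁻⁴ s⁻².
N = √(1.1793 × 10⁻⁴) = 0.010860 rad s⁻¹, so T = 2π/N = 578.56 s = 9.6427 min ≈ 9.64 min.

9.64 min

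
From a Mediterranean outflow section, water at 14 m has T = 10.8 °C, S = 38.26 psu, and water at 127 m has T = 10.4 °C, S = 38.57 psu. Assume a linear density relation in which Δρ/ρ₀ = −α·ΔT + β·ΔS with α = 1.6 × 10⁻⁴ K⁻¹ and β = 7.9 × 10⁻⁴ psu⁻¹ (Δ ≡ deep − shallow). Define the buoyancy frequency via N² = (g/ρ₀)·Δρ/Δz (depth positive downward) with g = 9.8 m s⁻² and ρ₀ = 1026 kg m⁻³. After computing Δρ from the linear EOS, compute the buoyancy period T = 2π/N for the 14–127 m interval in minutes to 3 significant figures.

20.2 min

ΔT = -0.4 K, ΔS = +0.31 psu (deep − shallow).
Δρ/ρ₀ = −αΔT + βΔS = 6.40 × 10⁻⁵ + 2.449 × 10⁻⁴ = 3.089 × 10⁻⁴, so Δρ ≈ 0.3169 kg m⁻³.
N² = (g/ρ₀)·Δρ/Δz = g·(Δρ/ρ₀)/Δz = 9.8 × 3.089 × 10⁻⁴ / 113 = 2.6790 × 10⁻⁵ s⁻².
N = √(2.6790 × 10⁻⁵) = 5.1759 × 10⁻³ rad s⁻¹ → T = 2π/N = 1.2139 × 10³ s = 20.232 min ≈ 20.2 min.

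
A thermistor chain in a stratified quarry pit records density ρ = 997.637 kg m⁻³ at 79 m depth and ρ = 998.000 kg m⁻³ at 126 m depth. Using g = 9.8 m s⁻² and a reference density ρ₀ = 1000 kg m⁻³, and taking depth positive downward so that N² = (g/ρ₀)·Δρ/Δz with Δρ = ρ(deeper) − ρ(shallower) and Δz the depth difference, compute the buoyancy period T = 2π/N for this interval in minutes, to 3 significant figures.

Δρ = 998.000 − 997.637 = 0.363 kg m⁻³ over Δz = 126 − 79 = 47 m.
N² = (9.8/1000) × (0.363/47) = 7.5689 × 10⁻⁵ s⁻².
N = √(7.5689 × 10⁻⁵) = 8.6999 × 10⁻³ rad s⁻¹, so T = 2π/N = 722.21 s = 12.037 min ≈ 12.0 min.

12.0 min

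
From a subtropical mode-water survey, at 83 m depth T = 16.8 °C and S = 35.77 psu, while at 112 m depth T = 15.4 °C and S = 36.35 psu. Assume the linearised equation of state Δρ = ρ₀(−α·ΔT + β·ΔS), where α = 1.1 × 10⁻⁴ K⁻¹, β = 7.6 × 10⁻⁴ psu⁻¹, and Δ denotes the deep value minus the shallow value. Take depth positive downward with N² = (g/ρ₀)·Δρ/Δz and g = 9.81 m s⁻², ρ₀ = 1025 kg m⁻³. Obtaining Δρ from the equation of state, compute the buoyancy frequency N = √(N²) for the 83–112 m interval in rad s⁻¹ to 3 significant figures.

0.0142 rad s⁻¹

ΔT = -1.4 K, ΔS = +0.58 psu (deep − shallow).
Δρ/ρ₀ = −αΔT + βΔS = 1.54 × 10⁻⁴ + 4.408 × 10⁻⁴ = 5.948 × 10⁻⁴, so Δρ ≈ 0.6097 kg m⁻³.
N² = (g/ρ₀)·Δρ/Δz = g·(Δρ/ρ₀)/Δz = 9.81 × 5.948 × 10⁻⁴ / 29 = 2.0121 × 10⁻⁴ s⁻².
N = √(2.0121 × 10⁻⁴) = 0.014185 rad s⁻¹ ≈ 0.0142 rad s⁻¹.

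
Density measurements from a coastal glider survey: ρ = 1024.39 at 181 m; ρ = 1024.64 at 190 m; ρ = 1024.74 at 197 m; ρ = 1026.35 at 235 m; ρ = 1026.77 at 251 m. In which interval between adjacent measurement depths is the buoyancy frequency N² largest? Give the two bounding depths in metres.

Compute the density gradient over each adjacent pair:
  181–190 m: Δρ/Δz = 0.25/9 = 0.028 kg m⁻⁴
  190–197 m: Δρ/Δz = 0.10/7 = 0.014 kg m⁻⁴
  197–235 m: Δρ/Δz = 1.61/38 = 0.042 kg m⁻⁴
  235–251 m: Δρ/Δz = 0.42/16 = 0.026 kg m⁻⁴
The largest gradient is in the 197–235 m interval — the pycnocline.

197–235 m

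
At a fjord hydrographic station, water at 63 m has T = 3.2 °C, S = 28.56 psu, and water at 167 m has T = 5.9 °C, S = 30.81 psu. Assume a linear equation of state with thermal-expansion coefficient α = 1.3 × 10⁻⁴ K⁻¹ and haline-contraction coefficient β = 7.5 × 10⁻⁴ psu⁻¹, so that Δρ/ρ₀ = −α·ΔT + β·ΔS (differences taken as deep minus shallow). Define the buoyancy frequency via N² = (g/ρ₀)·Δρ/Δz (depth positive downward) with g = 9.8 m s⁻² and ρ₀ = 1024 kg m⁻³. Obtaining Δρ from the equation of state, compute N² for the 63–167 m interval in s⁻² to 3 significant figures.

ΔT = +2.7 K, ΔS = +2.25 psu (deep − shallow).
Δρ/ρ₀ = −αΔT + βΔS = -3.51 × 10⁻⁴ + 1.6875 × 10⁻³ = 1.3365 × 10⁻³, so Δρ ≈ 1.369 kg m⁻³.
N² = (g/ρ₀)·Δρ/Δz = g·(Δρ/ρ₀)/Δz = 9.8 × 1.3365 × 10⁻³ / 104 = 1.2594 × 10⁻⁴ s⁻² ≈ 1.26 × 10⁻⁴ s⁻².

1.26 × 10⁻⁴ s⁻²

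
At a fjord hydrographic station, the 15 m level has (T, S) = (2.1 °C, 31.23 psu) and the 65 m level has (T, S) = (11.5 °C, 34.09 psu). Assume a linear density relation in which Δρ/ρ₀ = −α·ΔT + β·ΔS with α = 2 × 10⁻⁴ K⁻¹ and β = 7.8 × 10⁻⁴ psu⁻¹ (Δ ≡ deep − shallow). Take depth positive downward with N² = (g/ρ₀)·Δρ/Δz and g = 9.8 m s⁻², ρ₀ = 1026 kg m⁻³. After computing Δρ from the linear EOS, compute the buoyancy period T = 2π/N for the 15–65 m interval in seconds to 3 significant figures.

ΔT = +9.4 K, ΔS = +2.86 psu (deep − shallow).
Δρ/ρ₀ = −αΔT + βΔS = -1.88 × 10⁻³ + 2.2308 × 10⁻³ = 3.508 × 10⁻⁴, so Δρ ≈ 0.3599 kg m⁻³.
N² = (g/ρ₀)·Δρ/Δz = g·(Δρ/ρ₀)/Δz = 9.8 × 3.508 × 10⁻⁴ / 50 = 6.8757 × 10⁻⁵ s⁻².
N = √(6.8757 × 10⁻⁵) = 8.2920 × 10⁻³ rad s⁻¹ → T = 2π/N = 757.74 s ≈ 758 s.

758 s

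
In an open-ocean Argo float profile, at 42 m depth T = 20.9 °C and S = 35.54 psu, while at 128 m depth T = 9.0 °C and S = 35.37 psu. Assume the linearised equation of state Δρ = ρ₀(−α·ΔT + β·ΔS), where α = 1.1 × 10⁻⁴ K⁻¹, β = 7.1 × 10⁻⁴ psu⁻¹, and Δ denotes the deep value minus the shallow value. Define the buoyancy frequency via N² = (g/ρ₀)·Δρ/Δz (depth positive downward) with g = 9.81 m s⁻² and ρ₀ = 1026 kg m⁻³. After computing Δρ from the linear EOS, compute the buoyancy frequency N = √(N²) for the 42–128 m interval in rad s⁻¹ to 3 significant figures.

ΔT = -11.9 K, ΔS = -0.17 psu (deep − shallow).
Δρ/ρ₀ = −αΔT + βΔS = 1.309 × 10⁻³ − 1.207 × 10⁻⁴ = 1.1883 × 10⁻³, so Δρ ≈ 1.219 kg m⁻³.
N² = (g/ρ₀)·Δρ/Δz = g·(Δρ/ρ₀)/Δz = 9.81 × 1.1883 × 10⁻³ / 86 = 1.3555 × 10⁻⁴ s⁻².
N = √(1.3555 × 10⁻⁴) = 0.011643 rad s⁻¹ ≈ 0.0116 rad s⁻¹.

0.0116 rad s⁻¹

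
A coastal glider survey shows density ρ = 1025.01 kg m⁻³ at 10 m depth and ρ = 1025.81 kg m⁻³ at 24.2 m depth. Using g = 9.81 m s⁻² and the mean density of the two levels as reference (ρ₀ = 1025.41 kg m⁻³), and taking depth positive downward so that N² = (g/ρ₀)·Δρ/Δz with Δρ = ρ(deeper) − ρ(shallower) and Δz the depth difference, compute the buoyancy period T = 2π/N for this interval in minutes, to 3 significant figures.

Δρ = 1025.81 − 1025.01 = 0.80 kg m⁻³ over Δz = 24.2 − 10 = 14.2 m.
N² = (9.81/1025.41) × (0.80/14.2) = 5.3898 × 10⁻⁴ s⁻².
N = √(5.3898 × 10⁻⁴) = 0.023216 rad s⁻¹, so T = 2π/N = 270.64 s = 4.5107 min ≈ 4.51 min.

4.51 min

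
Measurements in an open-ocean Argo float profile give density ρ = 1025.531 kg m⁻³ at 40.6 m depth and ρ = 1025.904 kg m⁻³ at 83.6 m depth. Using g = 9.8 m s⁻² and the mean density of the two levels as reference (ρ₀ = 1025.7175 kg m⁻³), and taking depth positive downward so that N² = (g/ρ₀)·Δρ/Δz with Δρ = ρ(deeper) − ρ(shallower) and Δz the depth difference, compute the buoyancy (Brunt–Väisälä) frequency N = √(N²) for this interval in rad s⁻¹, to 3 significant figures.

9.10 × 10⁻³ rad s⁻¹

Δρ = 1025.904 − 1025.531 = 0.373 kg m⁻³ over Δz = 83.6 − 40.6 = 43 m.
N² = (9.8/1025.7175) × (0.373/43) = 8.2878 × 10⁻⁵ s⁻².
N = √(8.2878 × 10⁻⁵) = 9.1037 × 10⁻³ rad s⁻¹ ≈ 9.10 × 10⁻³ rad s⁻¹.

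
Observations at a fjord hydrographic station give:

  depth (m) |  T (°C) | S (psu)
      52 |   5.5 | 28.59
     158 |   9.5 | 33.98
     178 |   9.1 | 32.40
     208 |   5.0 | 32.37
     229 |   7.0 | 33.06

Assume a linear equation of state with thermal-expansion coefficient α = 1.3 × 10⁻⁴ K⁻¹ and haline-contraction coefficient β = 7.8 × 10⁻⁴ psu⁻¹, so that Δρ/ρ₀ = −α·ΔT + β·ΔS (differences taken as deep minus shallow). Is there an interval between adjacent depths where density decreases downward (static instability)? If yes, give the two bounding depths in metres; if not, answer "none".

Evaluate Δρ/ρ₀ = −αΔT + βΔS across each adjacent pair:
  52–158 m: −αΔT+βΔS = −(1.3 × 10⁻⁴)(+4.0)+(7.8 × 10⁻⁴)(+5.39) = 3.7 × 10⁻³ → stable
  158–178 m: −αΔT+βΔS = −(1.3 × 10⁻⁴)(-0.4)+(7.8 × 10⁻⁴)(-1.58) = -1.2 × 10⁻³ → UNSTABLE
  178–208 m: −αΔT+βΔS = −(1.3 × 10⁻⁴)(-4.1)+(7.8 × 10⁻⁴)(-0.03) = 5.1 × 10⁻⁴ → stable
  208–229 m: −αΔT+βΔS = −(1.3 × 10⁻⁴)(+2.0)+(7.8 × 10⁻⁴)(+0.69) = 2.8 × 10⁻⁴ → stable
The 158–178 m interval has Δρ < 0: lighter water underlies denser water.

158–178 m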